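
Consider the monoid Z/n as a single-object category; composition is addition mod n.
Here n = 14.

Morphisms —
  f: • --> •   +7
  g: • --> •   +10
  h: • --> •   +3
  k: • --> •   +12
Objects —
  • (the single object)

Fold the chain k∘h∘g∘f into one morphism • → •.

  0 +7≡7 +10≡3 +3≡6 +12≡4  (mod 14)
composite: +4

Answer: +4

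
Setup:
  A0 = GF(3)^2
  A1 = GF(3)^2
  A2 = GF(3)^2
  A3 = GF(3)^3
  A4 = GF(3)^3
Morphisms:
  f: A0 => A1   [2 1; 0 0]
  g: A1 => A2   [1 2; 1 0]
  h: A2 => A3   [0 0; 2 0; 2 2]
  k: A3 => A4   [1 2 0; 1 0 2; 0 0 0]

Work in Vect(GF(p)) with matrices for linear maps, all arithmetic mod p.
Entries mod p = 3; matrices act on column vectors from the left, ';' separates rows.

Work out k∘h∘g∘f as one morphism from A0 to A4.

  e0=[1,0] f=>[2,0] g=>[2,2] h=>[0,1,2] k=>[2,1,0]
  e1=[0,1] f=>[1,0] g=>[1,1] h=>[0,2,1] k=>[1,2,0]
⟦path⟧: [2 1; 1 2; 0 0]

Answer: [2 1; 1 2; 0 0]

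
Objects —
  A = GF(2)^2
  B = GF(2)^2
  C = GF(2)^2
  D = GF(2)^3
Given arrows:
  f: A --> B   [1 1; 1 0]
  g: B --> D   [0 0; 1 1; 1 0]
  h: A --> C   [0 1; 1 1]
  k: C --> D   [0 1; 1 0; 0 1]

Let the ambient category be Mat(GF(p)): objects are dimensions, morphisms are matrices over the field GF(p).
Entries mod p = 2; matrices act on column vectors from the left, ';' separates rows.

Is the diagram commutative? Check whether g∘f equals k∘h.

Answer: DOES NOT COMMUTE

Trace:
1) trace f;g:
  e0=(1,0) f-->(1,1) g-->(0,0,1)
  e1=(0,1) f-->(1,0) g-->(0,1,1)
  result₁ = [0 0; 0 1; 1 1]
2) trace h;k:
  e0=(1,0) h-->(0,1) k-->(1,0,1)
  e1=(0,1) h-->(1,1) k-->(1,1,1)
  result₂ = [1 1; 0 1; 1 1]
Equal? differ; not commutative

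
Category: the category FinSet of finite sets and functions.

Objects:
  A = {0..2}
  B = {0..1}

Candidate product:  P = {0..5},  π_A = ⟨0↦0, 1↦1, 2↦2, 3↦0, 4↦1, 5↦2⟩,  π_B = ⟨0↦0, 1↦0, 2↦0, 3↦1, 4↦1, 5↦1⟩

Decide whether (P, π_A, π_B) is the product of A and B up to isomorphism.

Answer: VALID PRODUCT

Work:
|A|·|B| = 3·2 = 6;  |P| = 6
Check the pairing map k ↦ (π_A(k), π_B(k)):
  0 ↦ (0,0)
  1 ↦ (1,0)
  2 ↦ (2,0)
  3 ↦ (0,1)
  4 ↦ (1,1)
  5 ↦ (2,1)
distinct pairs in image: 6 / 6 needed
  → bijection onto A×B; projections well-typed.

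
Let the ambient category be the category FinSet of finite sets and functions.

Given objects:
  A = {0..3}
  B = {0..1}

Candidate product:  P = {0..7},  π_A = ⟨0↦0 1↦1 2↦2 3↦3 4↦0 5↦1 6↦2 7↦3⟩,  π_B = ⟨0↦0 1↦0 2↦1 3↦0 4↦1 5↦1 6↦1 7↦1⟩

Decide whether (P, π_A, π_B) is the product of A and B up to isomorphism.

Answer: NOT A VALID PRODUCT — duplicate pair at indices 6,2

Trace:
|A|·|B| = 4·2 = 8;  |P| = 8
Check the pairing map k ↦ (π_A(k), π_B(k)):
  0 ↦ (0,0)
  1 ↦ (1,0)
  2 ↦ (2,1)
  3 ↦ (3,0)
  4 ↦ (0,1)
  5 ↦ (1,1)
  6 ↦ (2,1)  ✗ repeats pair of k=2
  7 ↦ (3,1)
distinct pairs in image: 7 / 8 needed
  → (2,1) hit at k=2 and k=6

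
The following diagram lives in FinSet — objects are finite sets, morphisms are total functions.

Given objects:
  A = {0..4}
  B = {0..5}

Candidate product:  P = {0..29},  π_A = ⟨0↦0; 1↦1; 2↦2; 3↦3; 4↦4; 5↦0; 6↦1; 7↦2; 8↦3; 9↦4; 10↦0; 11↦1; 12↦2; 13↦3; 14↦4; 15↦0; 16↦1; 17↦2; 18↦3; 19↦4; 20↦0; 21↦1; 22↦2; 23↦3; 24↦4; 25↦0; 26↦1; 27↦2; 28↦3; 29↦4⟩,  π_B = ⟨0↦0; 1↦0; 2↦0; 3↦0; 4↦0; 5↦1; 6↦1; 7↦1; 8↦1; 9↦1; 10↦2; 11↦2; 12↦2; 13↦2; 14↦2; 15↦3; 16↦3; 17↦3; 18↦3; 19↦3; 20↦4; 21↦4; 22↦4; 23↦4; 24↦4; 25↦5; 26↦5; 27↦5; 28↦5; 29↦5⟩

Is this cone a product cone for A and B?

|A|·|B| = 5·6 = 30;  |P| = 30
Check the pairing map k ↦ (π_A(k), π_B(k)):
  0 ↦ (0,0)
  1 ↦ (1,0)
  2 ↦ (2,0)
  3 ↦ (3,0)
  4 ↦ (4,0)
  5 ↦ (0,1)
  6 ↦ (1,1)
  7 ↦ (2,1)
  8 ↦ (3,1)
  9 ↦ (4,1)
  10 ↦ (0,2)
  11 ↦ (1,2)
  12 ↦ (2,2)
  13 ↦ (3,2)
  14 ↦ (4,2)
  15 ↦ (0,3)
  16 ↦ (1,3)
  17 ↦ (2,3)
  18 ↦ (3,3)
  19 ↦ (4,3)
  20 ↦ (0,4)
  21 ↦ (1,4)
  22 ↦ (2,4)
  23 ↦ (3,4)
  24 ↦ (4,4)
  25 ↦ (0,5)
  26 ↦ (1,5)
  27 ↦ (2,5)
  28 ↦ (3,5)
  29 ↦ (4,5)
distinct pairs in image: 30 / 30 needed
  → bijection onto A×B; projections well-typed.

Answer: VALID PRODUCT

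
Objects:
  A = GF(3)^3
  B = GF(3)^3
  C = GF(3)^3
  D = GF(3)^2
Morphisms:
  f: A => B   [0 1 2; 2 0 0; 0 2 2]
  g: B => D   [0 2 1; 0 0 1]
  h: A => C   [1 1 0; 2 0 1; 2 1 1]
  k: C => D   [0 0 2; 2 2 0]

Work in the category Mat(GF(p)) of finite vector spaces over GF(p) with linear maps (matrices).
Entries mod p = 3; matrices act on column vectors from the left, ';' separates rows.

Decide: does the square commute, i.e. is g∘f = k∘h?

1) trace f;g:
  e0=[1,0,0] f=>[0,2,0] g=>[1,0]
  e1=[0,1,0] f=>[1,0,2] g=>[2,2]
  e2=[0,0,1] f=>[2,0,2] g=>[2,2]
  result₁ = [1 2 2; 0 2 2]
2) trace h;k:
  e0=[1,0,0] h=>[1,2,2] k=>[1,0]
  e1=[0,1,0] h=>[1,0,1] k=>[2,2]
  e2=[0,0,1] h=>[0,1,1] k=>[2,2]
  result₂ = [1 2 2; 0 2 2]
Equal? YES — commutes

Answer: COMMUTES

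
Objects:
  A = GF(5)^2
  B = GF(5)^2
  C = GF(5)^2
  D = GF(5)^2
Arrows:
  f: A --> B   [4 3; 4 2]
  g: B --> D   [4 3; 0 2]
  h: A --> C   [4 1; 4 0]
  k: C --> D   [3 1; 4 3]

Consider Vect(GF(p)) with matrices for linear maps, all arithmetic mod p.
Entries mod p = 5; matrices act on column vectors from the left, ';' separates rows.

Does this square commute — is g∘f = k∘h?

Answer: DOES NOT COMMUTE

Trace:
1) trace f;g:
  e0=[1,0] f-->[4,4] g-->[3,3]
  e1=[0,1] f-->[3,2] g-->[3,4]
  result₁ = [3 3; 3 4]
2) trace h;k:
  e0=[1,0] h-->[4,4] k-->[1,3]
  e1=[0,1] h-->[1,0] k-->[3,4]
  result₂ = [1 3; 3 4]
Equal? NO — does not commute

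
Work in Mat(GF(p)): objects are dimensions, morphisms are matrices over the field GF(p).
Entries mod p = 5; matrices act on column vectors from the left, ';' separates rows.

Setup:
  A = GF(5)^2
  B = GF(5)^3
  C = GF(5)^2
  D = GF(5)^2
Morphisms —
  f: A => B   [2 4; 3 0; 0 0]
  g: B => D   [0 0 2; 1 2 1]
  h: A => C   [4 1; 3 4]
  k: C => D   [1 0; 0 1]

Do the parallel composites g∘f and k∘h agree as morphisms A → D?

Answer: DOES NOT COMMUTE

Trace:
1) trace f;g:
  e0=(1,0) f=>(2,3,0) g=>(0,3)
  e1=(0,1) f=>(4,0,0) g=>(0,4)
  ⟦path⟧₁ = [0 0; 3 4]
2) trace h;k:
  e0=(1,0) h=>(4,3) k=>(4,3)
  e1=(0,1) h=>(1,4) k=>(1,4)
  ⟦path⟧₂ = [4 1; 3 4]
Equal? differ; not commutative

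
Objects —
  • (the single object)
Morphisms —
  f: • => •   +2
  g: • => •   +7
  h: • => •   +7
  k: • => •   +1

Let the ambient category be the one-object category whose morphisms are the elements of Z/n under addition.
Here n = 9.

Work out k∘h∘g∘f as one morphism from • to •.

  0 +2≡2 +7≡0 +7≡7 +1≡8  (mod 9)
result: +8

Answer: +8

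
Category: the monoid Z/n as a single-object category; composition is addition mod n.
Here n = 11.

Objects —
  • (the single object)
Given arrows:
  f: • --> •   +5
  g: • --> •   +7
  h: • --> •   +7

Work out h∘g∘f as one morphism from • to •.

Answer: +8

Derivation:
  0 +5≡5 +7≡1 +7≡8  (mod 11)
composite: +8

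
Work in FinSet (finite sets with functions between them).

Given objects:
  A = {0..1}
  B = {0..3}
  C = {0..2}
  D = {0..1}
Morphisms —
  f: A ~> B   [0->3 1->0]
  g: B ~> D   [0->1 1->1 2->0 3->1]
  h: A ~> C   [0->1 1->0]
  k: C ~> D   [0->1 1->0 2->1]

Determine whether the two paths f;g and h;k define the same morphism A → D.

Answer: DOES NOT COMMUTE

Derivation:
Path 1 = f;g:
  0 f~>3 g~>1
  1 f~>0 g~>1
  result₁ = [0->1 1->1]
Path 2 = h;k:
  0 h~>1 k~>0
  1 h~>0 k~>1
  result₂ = [0->0 1->1]
Equal? distinct morphisms ✗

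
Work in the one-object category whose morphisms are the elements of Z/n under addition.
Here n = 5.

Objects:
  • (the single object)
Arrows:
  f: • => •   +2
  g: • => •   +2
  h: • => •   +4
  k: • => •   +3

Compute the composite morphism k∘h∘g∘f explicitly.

Answer: +1

Work:
  0 +2≡2 +2≡4 +4≡3 +3≡1  (mod 5)
composite: +1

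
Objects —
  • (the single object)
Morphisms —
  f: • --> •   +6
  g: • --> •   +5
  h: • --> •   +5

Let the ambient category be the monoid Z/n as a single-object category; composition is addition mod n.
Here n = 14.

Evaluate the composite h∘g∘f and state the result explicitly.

Answer: +2

Derivation:
  0 +6≡6 +5≡11 +5≡2  (mod 14)
⟦path⟧: +2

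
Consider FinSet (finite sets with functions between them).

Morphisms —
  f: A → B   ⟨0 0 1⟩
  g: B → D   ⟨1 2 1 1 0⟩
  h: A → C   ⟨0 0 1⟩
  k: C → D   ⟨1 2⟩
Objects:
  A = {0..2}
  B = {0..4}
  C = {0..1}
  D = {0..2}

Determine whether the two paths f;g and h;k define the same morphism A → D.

1) trace f;g:
  0 f→0 g→1
  1 f→0 g→1
  2 f→1 g→2
  result₁ = ⟨1 1 2⟩
2) trace h;k:
  0 h→0 k→1
  1 h→0 k→1
  2 h→1 k→2
  result₂ = ⟨1 1 2⟩
Equal? equal; square commutes

Answer: COMMUTES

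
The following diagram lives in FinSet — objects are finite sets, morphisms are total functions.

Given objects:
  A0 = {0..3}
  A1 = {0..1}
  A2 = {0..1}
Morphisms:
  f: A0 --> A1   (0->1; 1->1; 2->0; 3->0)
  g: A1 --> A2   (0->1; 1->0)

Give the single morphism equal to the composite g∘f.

Answer: (0->0; 1->0; 2->1; 3->1)

Derivation:
  0 f-->1 g-->0
  1 f-->1 g-->0
  2 f-->0 g-->1
  3 f-->0 g-->1
⟦path⟧: (0->0; 1->0; 2->1; 3->1)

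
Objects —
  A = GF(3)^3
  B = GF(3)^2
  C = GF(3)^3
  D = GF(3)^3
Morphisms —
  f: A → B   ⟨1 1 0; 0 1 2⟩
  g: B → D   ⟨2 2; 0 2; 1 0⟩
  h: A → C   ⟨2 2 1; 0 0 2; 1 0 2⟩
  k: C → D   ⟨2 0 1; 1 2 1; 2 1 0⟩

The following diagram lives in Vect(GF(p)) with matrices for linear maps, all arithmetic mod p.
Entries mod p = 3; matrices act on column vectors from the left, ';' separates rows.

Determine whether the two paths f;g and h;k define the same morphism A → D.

Answer: DOES NOT COMMUTE

Trace:
Path 1 = f;g:
  e0=[1,0,0] f→[1,0] g→[2,0,1]
  e1=[0,1,0] f→[1,1] g→[1,2,1]
  e2=[0,0,1] f→[0,2] g→[1,1,0]
  ⟦path⟧₁ = ⟨2 1 1; 0 2 1; 1 1 0⟩
Path 2 = h;k:
  e0=[1,0,0] h→[2,0,1] k→[2,0,1]
  e1=[0,1,0] h→[2,0,0] k→[1,2,1]
  e2=[0,0,1] h→[1,2,2] k→[1,1,1]
  ⟦path⟧₂ = ⟨2 1 1; 0 2 1; 1 1 1⟩
Equal? distinct morphisms ✗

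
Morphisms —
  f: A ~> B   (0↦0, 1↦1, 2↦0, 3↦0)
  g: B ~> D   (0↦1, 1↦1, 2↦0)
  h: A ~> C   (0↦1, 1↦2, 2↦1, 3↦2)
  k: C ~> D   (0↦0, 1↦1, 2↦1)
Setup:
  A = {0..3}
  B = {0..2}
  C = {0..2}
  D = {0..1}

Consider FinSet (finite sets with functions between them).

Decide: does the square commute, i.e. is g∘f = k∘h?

1) trace f;g:
  0 f~>0 g~>1
  1 f~>1 g~>1
  2 f~>0 g~>1
  3 f~>0 g~>1
  ⟦path⟧₁ = (0↦1, 1↦1, 2↦1, 3↦1)
2) trace h;k:
  0 h~>1 k~>1
  1 h~>2 k~>1
  2 h~>1 k~>1
  3 h~>2 k~>1
  ⟦path⟧₂ = (0↦1, 1↦1, 2↦1, 3↦1)
Equal? YES — commutes

Answer: COMMUTES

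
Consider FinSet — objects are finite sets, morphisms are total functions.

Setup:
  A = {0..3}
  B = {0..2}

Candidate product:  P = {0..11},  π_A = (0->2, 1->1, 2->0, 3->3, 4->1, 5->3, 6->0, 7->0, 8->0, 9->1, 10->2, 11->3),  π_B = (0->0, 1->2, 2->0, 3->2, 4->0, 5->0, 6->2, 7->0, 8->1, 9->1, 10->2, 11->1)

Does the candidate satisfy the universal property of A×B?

|A|·|B| = 4·3 = 12;  |P| = 12
Check the pairing map k ↦ (π_A(k), π_B(k)):
  0 -> (2,0)
  1 -> (1,2)
  2 -> (0,0)
  3 -> (3,2)
  4 -> (1,0)
  5 -> (3,0)
  6 -> (0,2)
  7 -> (0,0)  ✗ repeats pair of k=2
  8 -> (0,1)
  9 -> (1,1)
  10 -> (2,2)
  11 -> (3,1)
distinct pairs in image: 11 / 12 needed
  → (0,0) hit at k=2 and k=7

Answer: NOT A VALID PRODUCT — duplicate pair at indices 2,7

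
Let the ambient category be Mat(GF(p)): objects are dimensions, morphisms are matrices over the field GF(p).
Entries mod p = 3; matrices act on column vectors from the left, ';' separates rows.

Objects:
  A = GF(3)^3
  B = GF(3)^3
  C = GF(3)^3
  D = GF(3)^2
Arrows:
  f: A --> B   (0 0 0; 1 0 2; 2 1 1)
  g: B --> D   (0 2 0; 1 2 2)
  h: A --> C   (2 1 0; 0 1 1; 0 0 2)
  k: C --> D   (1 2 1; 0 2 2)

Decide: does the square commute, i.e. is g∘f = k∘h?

Path 1 = f;g:
  e0=[1,0,0] f-->[0,1,2] g-->[2,0]
  e1=[0,1,0] f-->[0,0,1] g-->[0,2]
  e2=[0,0,1] f-->[0,2,1] g-->[1,0]
  ⟦path⟧₁ = (2 0 1; 0 2 0)
Path 2 = h;k:
  e0=[1,0,0] h-->[2,0,0] k-->[2,0]
  e1=[0,1,0] h-->[1,1,0] k-->[0,2]
  e2=[0,0,1] h-->[0,1,2] k-->[1,0]
  ⟦path⟧₂ = (2 0 1; 0 2 0)
Equal? YES — commutes

Answer: COMMUTES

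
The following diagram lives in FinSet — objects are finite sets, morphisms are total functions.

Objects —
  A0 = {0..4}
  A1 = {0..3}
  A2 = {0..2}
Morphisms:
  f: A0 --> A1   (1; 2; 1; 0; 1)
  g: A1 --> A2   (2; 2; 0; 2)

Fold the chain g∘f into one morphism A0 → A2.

  0 f-->1 g-->2
  1 f-->2 g-->0
  2 f-->1 g-->2
  3 f-->0 g-->2
  4 f-->1 g-->2
composite: (2; 0; 2; 2; 2)

Answer: (2; 0; 2; 2; 2)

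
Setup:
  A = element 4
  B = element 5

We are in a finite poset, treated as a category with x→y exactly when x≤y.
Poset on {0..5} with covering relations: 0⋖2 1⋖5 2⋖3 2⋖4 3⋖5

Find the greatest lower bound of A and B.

Lower bounds of A=4 and B=5: {0,2}
  0 <= 2
  2 <= 2
glb = 2

Answer: A∧B = 2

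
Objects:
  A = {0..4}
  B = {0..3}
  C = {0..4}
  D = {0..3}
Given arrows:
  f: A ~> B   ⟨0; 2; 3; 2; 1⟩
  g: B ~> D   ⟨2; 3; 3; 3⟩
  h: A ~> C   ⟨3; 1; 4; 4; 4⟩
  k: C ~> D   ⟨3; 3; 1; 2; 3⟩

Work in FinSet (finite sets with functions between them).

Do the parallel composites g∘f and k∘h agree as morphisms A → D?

Answer: COMMUTES

Derivation:
1) trace f;g:
  0 f~>0 g~>2
  1 f~>2 g~>3
  2 f~>3 g~>3
  3 f~>2 g~>3
  4 f~>1 g~>3
  result₁ = ⟨2; 3; 3; 3; 3⟩
2) trace h;k:
  0 h~>3 k~>2
  1 h~>1 k~>3
  2 h~>4 k~>3
  3 h~>4 k~>3
  4 h~>4 k~>3
  result₂ = ⟨2; 3; 3; 3; 3⟩
Equal? equal; square commutes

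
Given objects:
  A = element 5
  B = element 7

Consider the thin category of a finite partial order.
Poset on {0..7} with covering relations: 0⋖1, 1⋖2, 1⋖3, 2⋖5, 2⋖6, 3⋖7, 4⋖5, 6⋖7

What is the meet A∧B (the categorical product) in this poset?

Answer: A∧B = 2

Work:
Common predecessors of 5,7: {0,1,2}
  0 <= 2
  1 <= 2
  2 <= 2
glb = 2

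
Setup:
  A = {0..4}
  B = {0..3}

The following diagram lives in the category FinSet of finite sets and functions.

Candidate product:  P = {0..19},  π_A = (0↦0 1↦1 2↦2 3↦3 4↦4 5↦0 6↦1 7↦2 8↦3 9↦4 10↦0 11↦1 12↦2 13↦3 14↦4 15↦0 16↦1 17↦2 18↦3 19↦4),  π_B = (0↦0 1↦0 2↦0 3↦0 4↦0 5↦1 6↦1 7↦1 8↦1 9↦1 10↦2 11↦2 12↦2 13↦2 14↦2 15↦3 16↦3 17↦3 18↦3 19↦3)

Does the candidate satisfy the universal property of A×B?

Answer: VALID PRODUCT

Trace:
|A|·|B| = 5·4 = 20;  |P| = 20
Check the pairing map k ↦ (π_A(k), π_B(k)):
  0 ↦ (0,0)
  1 ↦ (1,0)
  2 ↦ (2,0)
  3 ↦ (3,0)
  4 ↦ (4,0)
  5 ↦ (0,1)
  6 ↦ (1,1)
  7 ↦ (2,1)
  8 ↦ (3,1)
  9 ↦ (4,1)
  10 ↦ (0,2)
  11 ↦ (1,2)
  12 ↦ (2,2)
  13 ↦ (3,2)
  14 ↦ (4,2)
  15 ↦ (0,3)
  16 ↦ (1,3)
  17 ↦ (2,3)
  18 ↦ (3,3)
  19 ↦ (4,3)
distinct pairs in image: 20 / 20 needed
  → bijection onto A×B; projections well-typed.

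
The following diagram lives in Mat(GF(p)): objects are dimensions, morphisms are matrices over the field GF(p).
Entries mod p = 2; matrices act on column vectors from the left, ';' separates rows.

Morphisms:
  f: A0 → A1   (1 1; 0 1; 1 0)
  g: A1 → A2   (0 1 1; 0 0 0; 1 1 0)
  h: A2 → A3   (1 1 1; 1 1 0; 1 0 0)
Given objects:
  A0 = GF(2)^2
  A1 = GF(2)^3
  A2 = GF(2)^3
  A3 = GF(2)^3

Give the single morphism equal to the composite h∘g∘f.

Answer: (0 1; 1 1; 1 1)

Derivation:
  e0=⟨1,0⟩ f→⟨1,0,1⟩ g→⟨1,0,1⟩ h→⟨0,1,1⟩
  e1=⟨0,1⟩ f→⟨1,1,0⟩ g→⟨1,0,0⟩ h→⟨1,1,1⟩
⟦path⟧: (0 1; 1 1; 1 1)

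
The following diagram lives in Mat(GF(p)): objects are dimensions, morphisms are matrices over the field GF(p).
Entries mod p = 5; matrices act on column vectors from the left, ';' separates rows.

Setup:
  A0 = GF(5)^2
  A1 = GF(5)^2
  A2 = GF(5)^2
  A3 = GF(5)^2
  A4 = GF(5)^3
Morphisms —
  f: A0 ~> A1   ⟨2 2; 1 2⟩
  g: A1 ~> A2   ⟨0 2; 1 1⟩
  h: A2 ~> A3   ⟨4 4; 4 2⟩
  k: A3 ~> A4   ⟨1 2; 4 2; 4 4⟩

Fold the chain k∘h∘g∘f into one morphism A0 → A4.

  e0=⟨1,0⟩ f~>⟨2,1⟩ g~>⟨2,3⟩ h~>⟨0,4⟩ k~>⟨3,3,1⟩
  e1=⟨0,1⟩ f~>⟨2,2⟩ g~>⟨4,4⟩ h~>⟨2,4⟩ k~>⟨0,1,4⟩
result: ⟨3 0; 3 1; 1 4⟩

Answer: ⟨3 0; 3 1; 1 4⟩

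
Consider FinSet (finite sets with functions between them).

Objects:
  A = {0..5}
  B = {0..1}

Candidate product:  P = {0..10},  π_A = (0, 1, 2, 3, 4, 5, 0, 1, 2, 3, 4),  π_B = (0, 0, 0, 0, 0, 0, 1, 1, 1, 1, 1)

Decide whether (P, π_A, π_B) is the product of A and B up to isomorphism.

Answer: NOT A VALID PRODUCT — |P|=11 ≠ |A|·|B|=12

Trace:
|A|·|B| = 6·2 = 12;  |P| = 11
  → cardinalities differ; no bijection possible.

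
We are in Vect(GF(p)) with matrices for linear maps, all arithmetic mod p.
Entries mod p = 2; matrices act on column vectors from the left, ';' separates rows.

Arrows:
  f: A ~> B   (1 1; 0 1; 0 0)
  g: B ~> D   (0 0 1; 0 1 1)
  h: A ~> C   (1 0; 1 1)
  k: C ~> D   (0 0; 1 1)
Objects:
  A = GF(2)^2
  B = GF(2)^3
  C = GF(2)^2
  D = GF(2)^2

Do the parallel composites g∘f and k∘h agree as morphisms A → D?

Answer: COMMUTES

Trace:
Path 1 = f;g:
  e0=(1,0) f~>(1,0,0) g~>(0,0)
  e1=(0,1) f~>(1,1,0) g~>(0,1)
  composite₁ = (0 0; 0 1)
Path 2 = h;k:
  e0=(1,0) h~>(1,1) k~>(0,0)
  e1=(0,1) h~>(0,1) k~>(0,1)
  composite₂ = (0 0; 0 1)
Equal? equal; square commutes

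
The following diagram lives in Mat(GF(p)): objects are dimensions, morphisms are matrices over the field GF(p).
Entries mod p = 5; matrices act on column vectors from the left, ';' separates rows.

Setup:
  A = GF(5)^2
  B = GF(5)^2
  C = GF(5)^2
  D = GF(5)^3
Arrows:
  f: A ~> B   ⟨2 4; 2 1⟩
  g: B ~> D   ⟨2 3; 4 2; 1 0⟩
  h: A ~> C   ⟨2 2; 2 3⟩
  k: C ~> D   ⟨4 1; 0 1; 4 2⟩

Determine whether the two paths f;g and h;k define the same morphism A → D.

Answer: COMMUTES

Trace:
Along f;g (path 1):
  e0=(1,0) f~>(2,2) g~>(0,2,2)
  e1=(0,1) f~>(4,1) g~>(1,3,4)
  ⟦path⟧₁ = ⟨0 1; 2 3; 2 4⟩
Along h;k (path 2):
  e0=(1,0) h~>(2,2) k~>(0,2,2)
  e1=(0,1) h~>(2,3) k~>(1,3,4)
  ⟦path⟧₂ = ⟨0 1; 2 3; 2 4⟩
Equal? same morphism ✓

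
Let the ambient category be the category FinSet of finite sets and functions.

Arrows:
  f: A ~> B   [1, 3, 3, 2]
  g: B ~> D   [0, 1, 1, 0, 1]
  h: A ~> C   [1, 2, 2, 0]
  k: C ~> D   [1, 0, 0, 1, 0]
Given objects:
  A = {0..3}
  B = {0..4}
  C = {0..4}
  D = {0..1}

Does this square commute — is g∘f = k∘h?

Path 1 = f;g:
  0 f~>1 g~>1
  1 f~>3 g~>0
  2 f~>3 g~>0
  3 f~>2 g~>1
  composite₁ = [1, 0, 0, 1]
Path 2 = h;k:
  0 h~>1 k~>0
  1 h~>2 k~>0
  2 h~>2 k~>0
  3 h~>0 k~>1
  composite₂ = [0, 0, 0, 1]
Equal? NO — does not commute

Answer: DOES NOT COMMUTE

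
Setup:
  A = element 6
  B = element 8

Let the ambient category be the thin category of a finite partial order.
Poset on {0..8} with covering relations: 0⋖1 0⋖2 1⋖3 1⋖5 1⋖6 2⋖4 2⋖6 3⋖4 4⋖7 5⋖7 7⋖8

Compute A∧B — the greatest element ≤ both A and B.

Answer: NO MEET EXISTS

Derivation:
{x : x⊑A ∧ x⊑B} = {0,1,2}  (A=6, B=8)
  maximal lower bounds 1 and 2 are incomparable: neither 1⊑2 nor 2⊑1
→ no greatest lower bound exists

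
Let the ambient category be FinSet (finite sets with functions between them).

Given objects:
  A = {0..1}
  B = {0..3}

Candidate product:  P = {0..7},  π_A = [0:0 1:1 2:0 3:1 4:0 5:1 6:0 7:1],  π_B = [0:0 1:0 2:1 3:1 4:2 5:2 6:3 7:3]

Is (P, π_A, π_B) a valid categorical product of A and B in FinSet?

Answer: VALID PRODUCT

Work:
|A|·|B| = 2·4 = 8;  |P| = 8
Check the pairing map k ↦ (π_A(k), π_B(k)):
  0 : (0,0)
  1 : (1,0)
  2 : (0,1)
  3 : (1,1)
  4 : (0,2)
  5 : (1,2)
  6 : (0,3)
  7 : (1,3)
distinct pairs in image: 8 / 8 needed
  → bijection onto A×B; projections well-typed.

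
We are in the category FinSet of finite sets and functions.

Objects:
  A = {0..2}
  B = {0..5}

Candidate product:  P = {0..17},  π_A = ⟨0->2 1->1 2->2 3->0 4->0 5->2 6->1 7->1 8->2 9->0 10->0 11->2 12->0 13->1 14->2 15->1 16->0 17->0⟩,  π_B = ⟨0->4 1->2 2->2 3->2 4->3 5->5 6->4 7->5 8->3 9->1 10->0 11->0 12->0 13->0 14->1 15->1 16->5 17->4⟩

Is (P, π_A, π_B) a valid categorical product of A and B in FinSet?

Answer: NOT A VALID PRODUCT — duplicate pair at indices 12,10

Work:
|A|·|B| = 3·6 = 18;  |P| = 18
Check the pairing map k ↦ (π_A(k), π_B(k)):
  0 -> (2,4)
  1 -> (1,2)
  2 -> (2,2)
  3 -> (0,2)
  4 -> (0,3)
  5 -> (2,5)
  6 -> (1,4)
  7 -> (1,5)
  8 -> (2,3)
  9 -> (0,1)
  10 -> (0,0)
  11 -> (2,0)
  12 -> (0,0)  ✗ repeats pair of k=10
  13 -> (1,0)
  14 -> (2,1)
  15 -> (1,1)
  16 -> (0,5)
  17 -> (0,4)
distinct pairs in image: 17 / 18 needed
  → (0,0) hit at k=10 and k=12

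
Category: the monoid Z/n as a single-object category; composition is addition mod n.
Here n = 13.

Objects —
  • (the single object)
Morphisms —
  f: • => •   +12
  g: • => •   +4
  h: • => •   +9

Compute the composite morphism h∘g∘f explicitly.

  0 +12≡12 +4≡3 +9≡12  (mod 13)
composite: +12

Answer: +12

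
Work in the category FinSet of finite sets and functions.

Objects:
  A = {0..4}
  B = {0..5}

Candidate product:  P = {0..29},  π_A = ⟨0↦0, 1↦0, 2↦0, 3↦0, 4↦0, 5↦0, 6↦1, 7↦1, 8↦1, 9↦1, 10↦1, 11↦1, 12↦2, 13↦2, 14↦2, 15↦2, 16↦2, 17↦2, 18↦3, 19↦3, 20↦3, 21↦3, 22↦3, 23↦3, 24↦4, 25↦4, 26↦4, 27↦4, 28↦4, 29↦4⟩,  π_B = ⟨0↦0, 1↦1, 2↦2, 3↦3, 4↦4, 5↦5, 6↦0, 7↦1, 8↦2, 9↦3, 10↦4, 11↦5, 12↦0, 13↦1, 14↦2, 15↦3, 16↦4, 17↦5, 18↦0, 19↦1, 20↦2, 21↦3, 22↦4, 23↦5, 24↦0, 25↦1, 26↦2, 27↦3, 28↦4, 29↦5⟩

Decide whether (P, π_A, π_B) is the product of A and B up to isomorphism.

Answer: VALID PRODUCT

Derivation:
|A|·|B| = 5·6 = 30;  |P| = 30
Check the pairing map k ↦ (π_A(k), π_B(k)):
  0 ↦ (0,0)
  1 ↦ (0,1)
  2 ↦ (0,2)
  3 ↦ (0,3)
  4 ↦ (0,4)
  5 ↦ (0,5)
  6 ↦ (1,0)
  7 ↦ (1,1)
  8 ↦ (1,2)
  9 ↦ (1,3)
  10 ↦ (1,4)
  11 ↦ (1,5)
  12 ↦ (2,0)
  13 ↦ (2,1)
  14 ↦ (2,2)
  15 ↦ (2,3)
  16 ↦ (2,4)
  17 ↦ (2,5)
  18 ↦ (3,0)
  19 ↦ (3,1)
  20 ↦ (3,2)
  21 ↦ (3,3)
  22 ↦ (3,4)
  23 ↦ (3,5)
  24 ↦ (4,0)
  25 ↦ (4,1)
  26 ↦ (4,2)
  27 ↦ (4,3)
  28 ↦ (4,4)
  29 ↦ (4,5)
distinct pairs in image: 30 / 30 needed
  → bijection onto A×B; projections well-typed.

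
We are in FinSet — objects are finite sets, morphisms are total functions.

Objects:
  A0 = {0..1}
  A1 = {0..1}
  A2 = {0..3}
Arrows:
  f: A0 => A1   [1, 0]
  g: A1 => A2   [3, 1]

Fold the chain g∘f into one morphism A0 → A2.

Answer: [1, 3]

Trace:
  0 f=>1 g=>1
  1 f=>0 g=>3
composite: [1, 3]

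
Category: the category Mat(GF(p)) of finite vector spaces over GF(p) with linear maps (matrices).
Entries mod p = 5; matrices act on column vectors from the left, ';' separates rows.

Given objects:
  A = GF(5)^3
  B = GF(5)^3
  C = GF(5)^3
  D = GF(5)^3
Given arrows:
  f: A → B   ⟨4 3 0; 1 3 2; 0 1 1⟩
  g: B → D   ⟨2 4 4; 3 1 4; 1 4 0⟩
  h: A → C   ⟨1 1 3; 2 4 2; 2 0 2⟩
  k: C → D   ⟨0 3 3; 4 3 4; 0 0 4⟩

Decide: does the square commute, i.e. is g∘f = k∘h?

1) trace f;g:
  e0=(1,0,0) f→(4,1,0) g→(2,3,3)
  e1=(0,1,0) f→(3,3,1) g→(2,1,0)
  e2=(0,0,1) f→(0,2,1) g→(2,1,3)
  ⟦path⟧₁ = ⟨2 2 2; 3 1 1; 3 0 3⟩
2) trace h;k:
  e0=(1,0,0) h→(1,2,2) k→(2,3,3)
  e1=(0,1,0) h→(1,4,0) k→(2,1,0)
  e2=(0,0,1) h→(3,2,2) k→(2,1,3)
  ⟦path⟧₂ = ⟨2 2 2; 3 1 1; 3 0 3⟩
Equal? same morphism ✓

Answer: COMMUTES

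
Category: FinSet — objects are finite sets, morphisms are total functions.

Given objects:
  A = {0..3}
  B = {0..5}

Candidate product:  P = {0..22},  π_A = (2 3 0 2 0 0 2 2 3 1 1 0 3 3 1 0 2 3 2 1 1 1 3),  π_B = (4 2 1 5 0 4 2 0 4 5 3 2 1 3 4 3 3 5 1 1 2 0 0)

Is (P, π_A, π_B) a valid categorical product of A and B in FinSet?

Answer: NOT A VALID PRODUCT — |P|=23 ≠ |A|·|B|=24

Trace:
|A|·|B| = 4·6 = 24;  |P| = 23
  → cardinalities differ; no bijection possible.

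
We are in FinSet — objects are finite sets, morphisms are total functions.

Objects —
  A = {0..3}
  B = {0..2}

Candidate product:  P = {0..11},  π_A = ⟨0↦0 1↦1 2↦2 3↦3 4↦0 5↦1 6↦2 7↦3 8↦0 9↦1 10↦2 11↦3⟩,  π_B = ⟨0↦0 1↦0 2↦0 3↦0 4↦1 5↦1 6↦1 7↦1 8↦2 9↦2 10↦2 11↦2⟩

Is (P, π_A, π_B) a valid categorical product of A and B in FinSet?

Answer: VALID PRODUCT

Trace:
|A|·|B| = 4·3 = 12;  |P| = 12
Check the pairing map k ↦ (π_A(k), π_B(k)):
  0 ↦ (0,0)
  1 ↦ (1,0)
  2 ↦ (2,0)
  3 ↦ (3,0)
  4 ↦ (0,1)
  5 ↦ (1,1)
  6 ↦ (2,1)
  7 ↦ (3,1)
  8 ↦ (0,2)
  9 ↦ (1,2)
  10 ↦ (2,2)
  11 ↦ (3,2)
distinct pairs in image: 12 / 12 needed
  → bijection onto A×B; projections well-typed.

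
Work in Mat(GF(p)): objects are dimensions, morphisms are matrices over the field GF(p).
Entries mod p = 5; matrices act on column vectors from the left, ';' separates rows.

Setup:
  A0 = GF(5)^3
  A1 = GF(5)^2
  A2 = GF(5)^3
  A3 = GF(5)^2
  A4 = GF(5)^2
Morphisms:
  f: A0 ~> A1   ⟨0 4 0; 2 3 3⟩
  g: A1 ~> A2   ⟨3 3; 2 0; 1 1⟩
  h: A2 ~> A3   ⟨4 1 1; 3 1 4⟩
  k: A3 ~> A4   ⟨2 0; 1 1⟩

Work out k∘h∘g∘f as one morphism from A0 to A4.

  e0=(1,0,0) f~>(0,2) g~>(1,0,2) h~>(1,1) k~>(2,2)
  e1=(0,1,0) f~>(4,3) g~>(1,3,2) h~>(4,4) k~>(3,3)
  e2=(0,0,1) f~>(0,3) g~>(4,0,3) h~>(4,4) k~>(3,3)
⟦path⟧: ⟨2 3 3; 2 3 3⟩

Answer: ⟨2 3 3; 2 3 3⟩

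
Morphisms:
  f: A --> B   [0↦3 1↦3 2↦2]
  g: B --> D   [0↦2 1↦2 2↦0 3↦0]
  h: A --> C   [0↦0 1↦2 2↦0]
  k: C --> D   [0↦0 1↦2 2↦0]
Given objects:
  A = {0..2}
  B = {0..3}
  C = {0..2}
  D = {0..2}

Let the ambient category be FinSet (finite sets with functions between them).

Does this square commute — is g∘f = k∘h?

Path 1 = f;g:
  0 f-->3 g-->0
  1 f-->3 g-->0
  2 f-->2 g-->0
  result₁ = [0↦0 1↦0 2↦0]
Path 2 = h;k:
  0 h-->0 k-->0
  1 h-->2 k-->0
  2 h-->0 k-->0
  result₂ = [0↦0 1↦0 2↦0]
Equal? YES — commutes

Answer: COMMUTES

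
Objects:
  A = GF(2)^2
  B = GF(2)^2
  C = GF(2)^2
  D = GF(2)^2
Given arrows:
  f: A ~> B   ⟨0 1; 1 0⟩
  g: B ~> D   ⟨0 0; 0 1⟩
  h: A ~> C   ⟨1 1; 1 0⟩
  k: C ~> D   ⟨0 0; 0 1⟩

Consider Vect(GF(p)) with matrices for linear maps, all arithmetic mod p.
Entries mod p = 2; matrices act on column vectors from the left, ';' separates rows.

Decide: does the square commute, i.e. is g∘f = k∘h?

Answer: COMMUTES

Trace:
1) trace f;g:
  e0=[1,0] f~>[0,1] g~>[0,1]
  e1=[0,1] f~>[1,0] g~>[0,0]
  result₁ = ⟨0 0; 1 0⟩
2) trace h;k:
  e0=[1,0] h~>[1,1] k~>[0,1]
  e1=[0,1] h~>[1,0] k~>[0,0]
  result₂ = ⟨0 0; 1 0⟩
Equal? YES — commutes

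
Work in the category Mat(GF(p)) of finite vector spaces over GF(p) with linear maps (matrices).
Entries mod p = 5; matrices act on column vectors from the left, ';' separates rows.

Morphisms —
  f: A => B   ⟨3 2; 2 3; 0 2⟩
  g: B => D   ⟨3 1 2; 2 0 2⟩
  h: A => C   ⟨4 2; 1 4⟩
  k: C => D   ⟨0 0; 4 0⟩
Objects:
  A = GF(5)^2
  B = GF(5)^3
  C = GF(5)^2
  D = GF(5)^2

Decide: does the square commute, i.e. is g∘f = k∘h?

Answer: DOES NOT COMMUTE

Derivation:
Along f;g (path 1):
  e0=⟨1,0⟩ f=>⟨3,2,0⟩ g=>⟨1,1⟩
  e1=⟨0,1⟩ f=>⟨2,3,2⟩ g=>⟨3,3⟩
  ⟦path⟧₁ = ⟨1 3; 1 3⟩
Along h;k (path 2):
  e0=⟨1,0⟩ h=>⟨4,1⟩ k=>⟨0,1⟩
  e1=⟨0,1⟩ h=>⟨2,4⟩ k=>⟨0,3⟩
  ⟦path⟧₂ = ⟨0 0; 1 3⟩
Equal? differ; not commutative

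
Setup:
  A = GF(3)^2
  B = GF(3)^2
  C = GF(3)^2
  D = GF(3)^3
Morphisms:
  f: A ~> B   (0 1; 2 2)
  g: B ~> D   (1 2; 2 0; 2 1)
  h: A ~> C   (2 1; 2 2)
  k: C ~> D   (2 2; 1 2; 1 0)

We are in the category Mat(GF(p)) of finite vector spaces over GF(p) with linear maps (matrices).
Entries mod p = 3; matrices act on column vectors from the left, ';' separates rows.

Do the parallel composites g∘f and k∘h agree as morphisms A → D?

Path 1 = f;g:
  e0=⟨1,0⟩ f~>⟨0,2⟩ g~>⟨1,0,2⟩
  e1=⟨0,1⟩ f~>⟨1,2⟩ g~>⟨2,2,1⟩
  ⟦path⟧₁ = (1 2; 0 2; 2 1)
Path 2 = h;k:
  e0=⟨1,0⟩ h~>⟨2,2⟩ k~>⟨2,0,2⟩
  e1=⟨0,1⟩ h~>⟨1,2⟩ k~>⟨0,2,1⟩
  ⟦path⟧₂ = (2 0; 0 2; 2 1)
Equal? NO — does not commute

Answer: DOES NOT COMMUTE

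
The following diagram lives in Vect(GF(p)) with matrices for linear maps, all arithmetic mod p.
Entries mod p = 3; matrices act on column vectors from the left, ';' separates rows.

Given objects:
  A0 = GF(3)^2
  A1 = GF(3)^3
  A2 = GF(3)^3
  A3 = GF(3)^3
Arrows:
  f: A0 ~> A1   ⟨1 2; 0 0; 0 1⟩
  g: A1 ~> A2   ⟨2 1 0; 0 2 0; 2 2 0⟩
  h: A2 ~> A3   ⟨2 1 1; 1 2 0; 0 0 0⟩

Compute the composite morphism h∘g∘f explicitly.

Answer: ⟨0 0; 2 1; 0 0⟩

Derivation:
  e0=(1,0) f~>(1,0,0) g~>(2,0,2) h~>(0,2,0)
  e1=(0,1) f~>(2,0,1) g~>(1,0,1) h~>(0,1,0)
⟦path⟧: ⟨0 0; 2 1; 0 0⟩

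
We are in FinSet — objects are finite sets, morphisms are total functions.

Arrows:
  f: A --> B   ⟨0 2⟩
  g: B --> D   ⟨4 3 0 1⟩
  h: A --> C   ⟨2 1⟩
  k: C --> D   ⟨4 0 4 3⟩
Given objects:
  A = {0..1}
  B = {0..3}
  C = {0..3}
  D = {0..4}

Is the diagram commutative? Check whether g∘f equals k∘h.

Answer: COMMUTES

Derivation:
Path 1 = f;g:
  0 f-->0 g-->4
  1 f-->2 g-->0
  result₁ = ⟨4 0⟩
Path 2 = h;k:
  0 h-->2 k-->4
  1 h-->1 k-->0
  result₂ = ⟨4 0⟩
Equal? equal; square commutes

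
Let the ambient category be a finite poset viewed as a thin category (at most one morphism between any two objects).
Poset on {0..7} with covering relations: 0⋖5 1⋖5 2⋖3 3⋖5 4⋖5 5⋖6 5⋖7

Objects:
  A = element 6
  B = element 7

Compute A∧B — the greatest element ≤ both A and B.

Common predecessors of 6,7: {0,1,2,3,4,5}
  0 ⊑ 5
  1 ⊑ 5
  2 ⊑ 5
  3 ⊑ 5
  4 ⊑ 5
  5 ⊑ 5
glb = 5

Answer: A∧B = 5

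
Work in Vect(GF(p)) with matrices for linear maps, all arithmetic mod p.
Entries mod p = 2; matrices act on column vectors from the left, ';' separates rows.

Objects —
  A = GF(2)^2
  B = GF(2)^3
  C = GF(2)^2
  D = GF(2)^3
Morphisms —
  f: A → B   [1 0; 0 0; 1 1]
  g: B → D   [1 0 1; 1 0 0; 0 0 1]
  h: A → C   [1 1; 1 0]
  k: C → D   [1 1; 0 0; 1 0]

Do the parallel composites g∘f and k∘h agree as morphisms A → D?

1) trace f;g:
  e0=(1,0) f→(1,0,1) g→(0,1,1)
  e1=(0,1) f→(0,0,1) g→(1,0,1)
  composite₁ = [0 1; 1 0; 1 1]
2) trace h;k:
  e0=(1,0) h→(1,1) k→(0,0,1)
  e1=(0,1) h→(1,0) k→(1,0,1)
  composite₂ = [0 1; 0 0; 1 1]
Equal? differ; not commutative

Answer: DOES NOT COMMUTE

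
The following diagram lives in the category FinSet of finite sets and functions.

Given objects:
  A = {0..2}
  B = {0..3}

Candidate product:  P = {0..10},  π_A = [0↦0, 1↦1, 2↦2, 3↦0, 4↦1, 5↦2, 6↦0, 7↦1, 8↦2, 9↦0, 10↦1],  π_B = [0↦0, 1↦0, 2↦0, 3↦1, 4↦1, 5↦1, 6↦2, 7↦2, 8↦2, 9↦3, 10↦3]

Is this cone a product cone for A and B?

Answer: NOT A VALID PRODUCT — |P|=11 ≠ |A|·|B|=12

Derivation:
|A|·|B| = 3·4 = 12;  |P| = 11
  → cardinalities differ; no bijection possible.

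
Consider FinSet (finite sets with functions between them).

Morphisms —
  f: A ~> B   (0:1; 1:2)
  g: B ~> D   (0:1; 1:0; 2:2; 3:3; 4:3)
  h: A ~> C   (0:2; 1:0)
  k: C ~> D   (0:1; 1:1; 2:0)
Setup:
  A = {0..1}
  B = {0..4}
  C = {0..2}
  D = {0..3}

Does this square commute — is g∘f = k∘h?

Along f;g (path 1):
  0 f~>1 g~>0
  1 f~>2 g~>2
  composite₁ = (0:0; 1:2)
Along h;k (path 2):
  0 h~>2 k~>0
  1 h~>0 k~>1
  composite₂ = (0:0; 1:1)
Equal? differ; not commutative

Answer: DOES NOT COMMUTE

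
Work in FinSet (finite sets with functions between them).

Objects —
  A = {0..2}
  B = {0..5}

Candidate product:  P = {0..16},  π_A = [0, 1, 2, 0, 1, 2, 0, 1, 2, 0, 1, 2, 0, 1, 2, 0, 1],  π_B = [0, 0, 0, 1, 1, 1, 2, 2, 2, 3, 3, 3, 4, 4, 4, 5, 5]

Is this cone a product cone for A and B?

|A|·|B| = 3·6 = 18;  |P| = 17
  → cardinalities differ; no bijection possible.

Answer: NOT A VALID PRODUCT — |P|=17 ≠ |A|·|B|=18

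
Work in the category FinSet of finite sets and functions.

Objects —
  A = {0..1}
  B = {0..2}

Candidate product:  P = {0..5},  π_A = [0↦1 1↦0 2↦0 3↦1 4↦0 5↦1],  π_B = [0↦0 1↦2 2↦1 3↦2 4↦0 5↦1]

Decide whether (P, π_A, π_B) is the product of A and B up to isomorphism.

Answer: VALID PRODUCT

Work:
|A|·|B| = 2·3 = 6;  |P| = 6
Check the pairing map k ↦ (π_A(k), π_B(k)):
  0 ↦ (1,0)
  1 ↦ (0,2)
  2 ↦ (0,1)
  3 ↦ (1,2)
  4 ↦ (0,0)
  5 ↦ (1,1)
distinct pairs in image: 6 / 6 needed
  → bijection onto A×B; projections well-typed.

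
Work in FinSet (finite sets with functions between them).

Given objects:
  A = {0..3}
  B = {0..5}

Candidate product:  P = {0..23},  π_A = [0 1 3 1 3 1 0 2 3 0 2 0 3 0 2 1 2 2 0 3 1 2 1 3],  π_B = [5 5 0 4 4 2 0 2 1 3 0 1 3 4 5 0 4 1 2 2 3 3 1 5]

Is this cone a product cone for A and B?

|A|·|B| = 4·6 = 24;  |P| = 24
Check the pairing map k ↦ (π_A(k), π_B(k)):
  0 -> (0,5)
  1 -> (1,5)
  2 -> (3,0)
  3 -> (1,4)
  4 -> (3,4)
  5 -> (1,2)
  6 -> (0,0)
  7 -> (2,2)
  8 -> (3,1)
  9 -> (0,3)
  10 -> (2,0)
  11 -> (0,1)
  12 -> (3,3)
  13 -> (0,4)
  14 -> (2,5)
  15 -> (1,0)
  16 -> (2,4)
  17 -> (2,1)
  18 -> (0,2)
  19 -> (3,2)
  20 -> (1,3)
  21 -> (2,3)
  22 -> (1,1)
  23 -> (3,5)
distinct pairs in image: 24 / 24 needed
  → bijection onto A×B; projections well-typed.

Answer: VALID PRODUCT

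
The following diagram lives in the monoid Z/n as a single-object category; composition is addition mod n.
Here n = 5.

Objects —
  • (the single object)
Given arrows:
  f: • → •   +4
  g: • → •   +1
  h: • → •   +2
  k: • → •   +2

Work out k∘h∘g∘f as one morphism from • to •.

  0 +4≡4 +1≡0 +2≡2 +2≡4  (mod 5)
result: +4

Answer: +4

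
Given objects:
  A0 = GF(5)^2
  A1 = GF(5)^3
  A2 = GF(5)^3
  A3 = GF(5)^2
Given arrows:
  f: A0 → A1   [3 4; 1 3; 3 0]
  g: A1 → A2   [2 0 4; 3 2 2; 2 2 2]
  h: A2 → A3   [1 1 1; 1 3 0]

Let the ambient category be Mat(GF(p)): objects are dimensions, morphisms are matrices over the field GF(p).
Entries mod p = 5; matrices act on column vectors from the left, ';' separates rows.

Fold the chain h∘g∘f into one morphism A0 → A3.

  e0=⟨1,0⟩ f→⟨3,1,3⟩ g→⟨3,2,4⟩ h→⟨4,4⟩
  e1=⟨0,1⟩ f→⟨4,3,0⟩ g→⟨3,3,4⟩ h→⟨0,2⟩
⟦path⟧: [4 0; 4 2]

Answer: [4 0; 4 2]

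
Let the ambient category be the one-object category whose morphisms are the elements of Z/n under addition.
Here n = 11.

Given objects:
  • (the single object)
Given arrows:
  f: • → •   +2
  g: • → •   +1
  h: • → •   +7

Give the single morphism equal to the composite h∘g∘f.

Answer: +10

Trace:
  0 +2≡2 +1≡3 +7≡10  (mod 11)
⟦path⟧: +10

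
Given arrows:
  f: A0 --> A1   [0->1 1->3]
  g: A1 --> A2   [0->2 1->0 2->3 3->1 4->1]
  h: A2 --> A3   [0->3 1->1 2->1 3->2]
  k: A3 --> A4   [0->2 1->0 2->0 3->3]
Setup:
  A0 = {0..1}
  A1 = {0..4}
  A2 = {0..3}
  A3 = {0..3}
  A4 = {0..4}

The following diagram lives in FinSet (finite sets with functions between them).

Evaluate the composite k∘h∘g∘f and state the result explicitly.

Answer: [0->3 1->0]

Trace:
  0 f-->1 g-->0 h-->3 k-->3
  1 f-->3 g-->1 h-->1 k-->0
result: [0->3 1->0]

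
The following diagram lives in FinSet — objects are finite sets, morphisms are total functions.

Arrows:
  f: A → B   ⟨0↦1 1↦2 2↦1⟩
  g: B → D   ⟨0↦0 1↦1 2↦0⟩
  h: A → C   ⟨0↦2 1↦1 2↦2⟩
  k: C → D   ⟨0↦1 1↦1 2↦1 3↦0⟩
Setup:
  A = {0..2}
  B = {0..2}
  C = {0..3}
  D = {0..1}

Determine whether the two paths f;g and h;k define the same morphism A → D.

Answer: DOES NOT COMMUTE

Work:
Along f;g (path 1):
  0 f→1 g→1
  1 f→2 g→0
  2 f→1 g→1
  result₁ = ⟨0↦1 1↦0 2↦1⟩
Along h;k (path 2):
  0 h→2 k→1
  1 h→1 k→1
  2 h→2 k→1
  result₂ = ⟨0↦1 1↦1 2↦1⟩
Equal? distinct morphisms ✗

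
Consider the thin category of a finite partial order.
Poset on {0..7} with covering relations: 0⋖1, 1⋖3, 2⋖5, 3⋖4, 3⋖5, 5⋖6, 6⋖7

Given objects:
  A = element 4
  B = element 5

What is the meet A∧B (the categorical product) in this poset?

Answer: A∧B = 3

Trace:
Common predecessors of 4,5: {0,1,3}
  0 <= 3
  1 <= 3
  3 <= 3
glb = 3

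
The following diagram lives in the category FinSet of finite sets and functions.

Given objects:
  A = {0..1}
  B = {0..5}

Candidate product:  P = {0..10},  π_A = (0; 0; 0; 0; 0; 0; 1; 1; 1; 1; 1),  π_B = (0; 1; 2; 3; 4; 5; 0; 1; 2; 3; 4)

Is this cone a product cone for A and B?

Answer: NOT A VALID PRODUCT — |P|=11 ≠ |A|·|B|=12

Trace:
|A|·|B| = 2·6 = 12;  |P| = 11
  → cardinalities differ; no bijection possible.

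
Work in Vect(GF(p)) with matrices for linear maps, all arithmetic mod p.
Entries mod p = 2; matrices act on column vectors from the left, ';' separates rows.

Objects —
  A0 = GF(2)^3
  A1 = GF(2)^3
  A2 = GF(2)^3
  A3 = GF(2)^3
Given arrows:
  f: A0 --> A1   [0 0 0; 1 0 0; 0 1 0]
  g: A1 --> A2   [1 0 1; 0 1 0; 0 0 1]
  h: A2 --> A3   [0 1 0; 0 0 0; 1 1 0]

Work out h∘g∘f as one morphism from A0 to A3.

  e0=[1,0,0] f-->[0,1,0] g-->[0,1,0] h-->[1,0,1]
  e1=[0,1,0] f-->[0,0,1] g-->[1,0,1] h-->[0,0,1]
  e2=[0,0,1] f-->[0,0,0] g-->[0,0,0] h-->[0,0,0]
result: [1 0 0; 0 0 0; 1 1 0]

Answer: [1 0 0; 0 0 0; 1 1 0]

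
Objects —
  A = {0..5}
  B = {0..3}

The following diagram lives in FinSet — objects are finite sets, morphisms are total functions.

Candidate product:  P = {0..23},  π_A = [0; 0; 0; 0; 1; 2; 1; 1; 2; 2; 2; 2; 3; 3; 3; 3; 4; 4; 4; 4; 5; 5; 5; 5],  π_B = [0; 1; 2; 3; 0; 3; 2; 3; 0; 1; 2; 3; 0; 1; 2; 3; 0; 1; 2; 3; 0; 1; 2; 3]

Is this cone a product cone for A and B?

Answer: NOT A VALID PRODUCT — duplicate pair at indices 11,5

Work:
|A|·|B| = 6·4 = 24;  |P| = 24
Check the pairing map k ↦ (π_A(k), π_B(k)):
  0 ↦ (0,0)
  1 ↦ (0,1)
  2 ↦ (0,2)
  3 ↦ (0,3)
  4 ↦ (1,0)
  5 ↦ (2,3)
  6 ↦ (1,2)
  7 ↦ (1,3)
  8 ↦ (2,0)
  9 ↦ (2,1)
  10 ↦ (2,2)
  11 ↦ (2,3)  ✗ repeats pair of k=5
  12 ↦ (3,0)
  13 ↦ (3,1)
  14 ↦ (3,2)
  15 ↦ (3,3)
  16 ↦ (4,0)
  17 ↦ (4,1)
  18 ↦ (4,2)
  19 ↦ (4,3)
  20 ↦ (5,0)
  21 ↦ (5,1)
  22 ↦ (5,2)
  23 ↦ (5,3)
distinct pairs in image: 23 / 24 needed
  → (2,3) hit at k=5 and k=11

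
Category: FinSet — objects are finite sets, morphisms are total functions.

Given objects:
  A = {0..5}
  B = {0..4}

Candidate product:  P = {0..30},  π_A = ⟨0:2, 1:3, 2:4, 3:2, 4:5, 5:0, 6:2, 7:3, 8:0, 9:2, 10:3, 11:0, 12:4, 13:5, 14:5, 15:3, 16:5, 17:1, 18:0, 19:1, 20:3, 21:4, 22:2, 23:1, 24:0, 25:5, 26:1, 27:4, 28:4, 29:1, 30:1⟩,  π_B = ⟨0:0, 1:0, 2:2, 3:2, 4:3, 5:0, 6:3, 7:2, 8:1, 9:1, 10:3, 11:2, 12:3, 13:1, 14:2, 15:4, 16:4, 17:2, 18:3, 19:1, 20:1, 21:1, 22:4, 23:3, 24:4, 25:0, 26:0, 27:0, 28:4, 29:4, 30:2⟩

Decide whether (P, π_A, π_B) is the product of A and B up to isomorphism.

|A|·|B| = 6·5 = 30;  |P| = 31
  → cardinalities differ; no bijection possible.

Answer: NOT A VALID PRODUCT — |P|=31 ≠ |A|·|B|=30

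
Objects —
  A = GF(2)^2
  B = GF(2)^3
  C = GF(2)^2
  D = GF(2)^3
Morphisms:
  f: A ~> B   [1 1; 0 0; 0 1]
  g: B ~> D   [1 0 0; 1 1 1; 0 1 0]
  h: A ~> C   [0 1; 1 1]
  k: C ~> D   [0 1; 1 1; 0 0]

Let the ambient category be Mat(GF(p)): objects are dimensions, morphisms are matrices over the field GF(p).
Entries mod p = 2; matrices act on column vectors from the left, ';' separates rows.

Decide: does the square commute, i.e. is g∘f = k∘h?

Along f;g (path 1):
  e0=[1,0] f~>[1,0,0] g~>[1,1,0]
  e1=[0,1] f~>[1,0,1] g~>[1,0,0]
  ⟦path⟧₁ = [1 1; 1 0; 0 0]
Along h;k (path 2):
  e0=[1,0] h~>[0,1] k~>[1,1,0]
  e1=[0,1] h~>[1,1] k~>[1,0,0]
  ⟦path⟧₂ = [1 1; 1 0; 0 0]
Equal? same morphism ✓

Answer: COMMUTES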